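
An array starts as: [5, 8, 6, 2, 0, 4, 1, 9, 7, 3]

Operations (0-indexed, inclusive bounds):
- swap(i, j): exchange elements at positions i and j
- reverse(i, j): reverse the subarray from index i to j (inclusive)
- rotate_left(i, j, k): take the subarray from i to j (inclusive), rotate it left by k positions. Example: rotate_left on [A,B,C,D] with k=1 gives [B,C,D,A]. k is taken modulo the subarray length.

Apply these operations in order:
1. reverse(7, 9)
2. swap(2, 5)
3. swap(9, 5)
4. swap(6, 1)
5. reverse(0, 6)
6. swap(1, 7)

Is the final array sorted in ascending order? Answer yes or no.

After 1 (reverse(7, 9)): [5, 8, 6, 2, 0, 4, 1, 3, 7, 9]
After 2 (swap(2, 5)): [5, 8, 4, 2, 0, 6, 1, 3, 7, 9]
After 3 (swap(9, 5)): [5, 8, 4, 2, 0, 9, 1, 3, 7, 6]
After 4 (swap(6, 1)): [5, 1, 4, 2, 0, 9, 8, 3, 7, 6]
After 5 (reverse(0, 6)): [8, 9, 0, 2, 4, 1, 5, 3, 7, 6]
After 6 (swap(1, 7)): [8, 3, 0, 2, 4, 1, 5, 9, 7, 6]

Answer: no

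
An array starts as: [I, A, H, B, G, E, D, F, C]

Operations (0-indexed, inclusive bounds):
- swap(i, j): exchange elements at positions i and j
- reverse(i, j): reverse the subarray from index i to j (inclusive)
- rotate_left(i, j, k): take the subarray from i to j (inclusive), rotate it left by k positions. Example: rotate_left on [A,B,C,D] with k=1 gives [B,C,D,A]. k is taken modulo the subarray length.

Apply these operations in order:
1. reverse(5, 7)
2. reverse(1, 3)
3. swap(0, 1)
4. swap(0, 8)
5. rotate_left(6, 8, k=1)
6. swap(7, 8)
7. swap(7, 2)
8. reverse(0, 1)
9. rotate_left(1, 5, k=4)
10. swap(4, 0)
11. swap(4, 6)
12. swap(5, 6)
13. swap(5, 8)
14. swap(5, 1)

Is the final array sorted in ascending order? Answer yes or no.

After 1 (reverse(5, 7)): [I, A, H, B, G, F, D, E, C]
After 2 (reverse(1, 3)): [I, B, H, A, G, F, D, E, C]
After 3 (swap(0, 1)): [B, I, H, A, G, F, D, E, C]
After 4 (swap(0, 8)): [C, I, H, A, G, F, D, E, B]
After 5 (rotate_left(6, 8, k=1)): [C, I, H, A, G, F, E, B, D]
After 6 (swap(7, 8)): [C, I, H, A, G, F, E, D, B]
After 7 (swap(7, 2)): [C, I, D, A, G, F, E, H, B]
After 8 (reverse(0, 1)): [I, C, D, A, G, F, E, H, B]
After 9 (rotate_left(1, 5, k=4)): [I, F, C, D, A, G, E, H, B]
After 10 (swap(4, 0)): [A, F, C, D, I, G, E, H, B]
After 11 (swap(4, 6)): [A, F, C, D, E, G, I, H, B]
After 12 (swap(5, 6)): [A, F, C, D, E, I, G, H, B]
After 13 (swap(5, 8)): [A, F, C, D, E, B, G, H, I]
After 14 (swap(5, 1)): [A, B, C, D, E, F, G, H, I]

Answer: yes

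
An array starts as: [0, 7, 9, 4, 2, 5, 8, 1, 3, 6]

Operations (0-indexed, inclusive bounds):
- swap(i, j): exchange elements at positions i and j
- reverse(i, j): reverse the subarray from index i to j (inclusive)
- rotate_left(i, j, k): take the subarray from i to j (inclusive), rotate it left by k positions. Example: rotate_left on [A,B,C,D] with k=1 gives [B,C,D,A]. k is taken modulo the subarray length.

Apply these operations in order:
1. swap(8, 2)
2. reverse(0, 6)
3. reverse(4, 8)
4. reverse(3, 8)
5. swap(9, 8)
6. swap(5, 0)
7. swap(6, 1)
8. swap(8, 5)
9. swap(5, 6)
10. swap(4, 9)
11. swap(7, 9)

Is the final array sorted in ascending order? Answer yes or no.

After 1 (swap(8, 2)): [0, 7, 3, 4, 2, 5, 8, 1, 9, 6]
After 2 (reverse(0, 6)): [8, 5, 2, 4, 3, 7, 0, 1, 9, 6]
After 3 (reverse(4, 8)): [8, 5, 2, 4, 9, 1, 0, 7, 3, 6]
After 4 (reverse(3, 8)): [8, 5, 2, 3, 7, 0, 1, 9, 4, 6]
After 5 (swap(9, 8)): [8, 5, 2, 3, 7, 0, 1, 9, 6, 4]
After 6 (swap(5, 0)): [0, 5, 2, 3, 7, 8, 1, 9, 6, 4]
After 7 (swap(6, 1)): [0, 1, 2, 3, 7, 8, 5, 9, 6, 4]
After 8 (swap(8, 5)): [0, 1, 2, 3, 7, 6, 5, 9, 8, 4]
After 9 (swap(5, 6)): [0, 1, 2, 3, 7, 5, 6, 9, 8, 4]
After 10 (swap(4, 9)): [0, 1, 2, 3, 4, 5, 6, 9, 8, 7]
After 11 (swap(7, 9)): [0, 1, 2, 3, 4, 5, 6, 7, 8, 9]

Answer: yes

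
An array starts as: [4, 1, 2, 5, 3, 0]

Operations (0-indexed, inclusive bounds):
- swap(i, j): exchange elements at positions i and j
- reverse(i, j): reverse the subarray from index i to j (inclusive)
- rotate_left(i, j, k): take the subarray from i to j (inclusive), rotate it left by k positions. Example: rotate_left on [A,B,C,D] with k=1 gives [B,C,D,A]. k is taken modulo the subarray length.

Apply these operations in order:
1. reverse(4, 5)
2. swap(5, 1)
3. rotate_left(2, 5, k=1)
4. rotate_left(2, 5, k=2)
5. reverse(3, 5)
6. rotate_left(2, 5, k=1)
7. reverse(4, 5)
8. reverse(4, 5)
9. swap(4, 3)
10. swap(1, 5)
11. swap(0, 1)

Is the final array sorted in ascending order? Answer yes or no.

After 1 (reverse(4, 5)): [4, 1, 2, 5, 0, 3]
After 2 (swap(5, 1)): [4, 3, 2, 5, 0, 1]
After 3 (rotate_left(2, 5, k=1)): [4, 3, 5, 0, 1, 2]
After 4 (rotate_left(2, 5, k=2)): [4, 3, 1, 2, 5, 0]
After 5 (reverse(3, 5)): [4, 3, 1, 0, 5, 2]
After 6 (rotate_left(2, 5, k=1)): [4, 3, 0, 5, 2, 1]
After 7 (reverse(4, 5)): [4, 3, 0, 5, 1, 2]
After 8 (reverse(4, 5)): [4, 3, 0, 5, 2, 1]
After 9 (swap(4, 3)): [4, 3, 0, 2, 5, 1]
After 10 (swap(1, 5)): [4, 1, 0, 2, 5, 3]
After 11 (swap(0, 1)): [1, 4, 0, 2, 5, 3]

Answer: no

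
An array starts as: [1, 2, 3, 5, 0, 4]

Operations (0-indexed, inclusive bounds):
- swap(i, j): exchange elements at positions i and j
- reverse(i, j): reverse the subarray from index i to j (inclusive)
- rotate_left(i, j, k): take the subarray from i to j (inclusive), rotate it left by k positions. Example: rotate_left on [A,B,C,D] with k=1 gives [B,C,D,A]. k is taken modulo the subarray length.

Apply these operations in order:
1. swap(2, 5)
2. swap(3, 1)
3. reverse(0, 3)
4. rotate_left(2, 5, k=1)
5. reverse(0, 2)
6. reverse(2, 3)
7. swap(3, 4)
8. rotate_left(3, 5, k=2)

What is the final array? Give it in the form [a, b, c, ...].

Answer: [1, 4, 0, 5, 3, 2]

Derivation:
After 1 (swap(2, 5)): [1, 2, 4, 5, 0, 3]
After 2 (swap(3, 1)): [1, 5, 4, 2, 0, 3]
After 3 (reverse(0, 3)): [2, 4, 5, 1, 0, 3]
After 4 (rotate_left(2, 5, k=1)): [2, 4, 1, 0, 3, 5]
After 5 (reverse(0, 2)): [1, 4, 2, 0, 3, 5]
After 6 (reverse(2, 3)): [1, 4, 0, 2, 3, 5]
After 7 (swap(3, 4)): [1, 4, 0, 3, 2, 5]
After 8 (rotate_left(3, 5, k=2)): [1, 4, 0, 5, 3, 2]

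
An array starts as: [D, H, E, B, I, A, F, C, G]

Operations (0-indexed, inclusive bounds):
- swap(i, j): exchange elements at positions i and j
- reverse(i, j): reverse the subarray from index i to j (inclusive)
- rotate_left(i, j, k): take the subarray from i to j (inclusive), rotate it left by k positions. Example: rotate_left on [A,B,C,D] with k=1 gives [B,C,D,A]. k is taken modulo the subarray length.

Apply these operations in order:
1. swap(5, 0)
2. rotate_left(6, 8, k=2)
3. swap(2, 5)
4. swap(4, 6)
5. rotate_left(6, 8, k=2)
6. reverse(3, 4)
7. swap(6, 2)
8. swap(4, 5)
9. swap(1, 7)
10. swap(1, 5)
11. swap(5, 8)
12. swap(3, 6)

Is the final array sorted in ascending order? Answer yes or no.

Answer: yes

Derivation:
After 1 (swap(5, 0)): [A, H, E, B, I, D, F, C, G]
After 2 (rotate_left(6, 8, k=2)): [A, H, E, B, I, D, G, F, C]
After 3 (swap(2, 5)): [A, H, D, B, I, E, G, F, C]
After 4 (swap(4, 6)): [A, H, D, B, G, E, I, F, C]
After 5 (rotate_left(6, 8, k=2)): [A, H, D, B, G, E, C, I, F]
After 6 (reverse(3, 4)): [A, H, D, G, B, E, C, I, F]
After 7 (swap(6, 2)): [A, H, C, G, B, E, D, I, F]
After 8 (swap(4, 5)): [A, H, C, G, E, B, D, I, F]
After 9 (swap(1, 7)): [A, I, C, G, E, B, D, H, F]
After 10 (swap(1, 5)): [A, B, C, G, E, I, D, H, F]
After 11 (swap(5, 8)): [A, B, C, G, E, F, D, H, I]
After 12 (swap(3, 6)): [A, B, C, D, E, F, G, H, I]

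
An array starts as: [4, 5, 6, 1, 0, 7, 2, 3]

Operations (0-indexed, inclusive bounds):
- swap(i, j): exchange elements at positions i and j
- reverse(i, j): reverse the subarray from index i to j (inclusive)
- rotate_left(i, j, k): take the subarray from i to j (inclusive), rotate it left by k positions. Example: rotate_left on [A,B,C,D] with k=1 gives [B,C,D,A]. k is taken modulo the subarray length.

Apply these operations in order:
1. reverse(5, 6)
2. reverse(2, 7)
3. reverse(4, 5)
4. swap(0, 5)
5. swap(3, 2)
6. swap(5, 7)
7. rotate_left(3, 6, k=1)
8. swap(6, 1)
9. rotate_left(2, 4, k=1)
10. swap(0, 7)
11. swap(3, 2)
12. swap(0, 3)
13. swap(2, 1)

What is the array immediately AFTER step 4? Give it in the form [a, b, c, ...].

After 1 (reverse(5, 6)): [4, 5, 6, 1, 0, 2, 7, 3]
After 2 (reverse(2, 7)): [4, 5, 3, 7, 2, 0, 1, 6]
After 3 (reverse(4, 5)): [4, 5, 3, 7, 0, 2, 1, 6]
After 4 (swap(0, 5)): [2, 5, 3, 7, 0, 4, 1, 6]

Answer: [2, 5, 3, 7, 0, 4, 1, 6]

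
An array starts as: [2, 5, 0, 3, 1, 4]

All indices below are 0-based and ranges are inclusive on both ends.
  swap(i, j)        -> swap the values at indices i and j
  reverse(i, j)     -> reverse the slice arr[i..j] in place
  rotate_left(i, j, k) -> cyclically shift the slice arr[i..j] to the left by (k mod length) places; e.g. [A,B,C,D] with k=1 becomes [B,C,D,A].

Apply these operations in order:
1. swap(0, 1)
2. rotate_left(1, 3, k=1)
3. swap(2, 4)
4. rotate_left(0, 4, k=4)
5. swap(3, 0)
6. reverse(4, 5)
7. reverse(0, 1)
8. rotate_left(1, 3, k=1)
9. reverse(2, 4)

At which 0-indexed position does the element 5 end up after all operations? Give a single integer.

After 1 (swap(0, 1)): [5, 2, 0, 3, 1, 4]
After 2 (rotate_left(1, 3, k=1)): [5, 0, 3, 2, 1, 4]
After 3 (swap(2, 4)): [5, 0, 1, 2, 3, 4]
After 4 (rotate_left(0, 4, k=4)): [3, 5, 0, 1, 2, 4]
After 5 (swap(3, 0)): [1, 5, 0, 3, 2, 4]
After 6 (reverse(4, 5)): [1, 5, 0, 3, 4, 2]
After 7 (reverse(0, 1)): [5, 1, 0, 3, 4, 2]
After 8 (rotate_left(1, 3, k=1)): [5, 0, 3, 1, 4, 2]
After 9 (reverse(2, 4)): [5, 0, 4, 1, 3, 2]

Answer: 0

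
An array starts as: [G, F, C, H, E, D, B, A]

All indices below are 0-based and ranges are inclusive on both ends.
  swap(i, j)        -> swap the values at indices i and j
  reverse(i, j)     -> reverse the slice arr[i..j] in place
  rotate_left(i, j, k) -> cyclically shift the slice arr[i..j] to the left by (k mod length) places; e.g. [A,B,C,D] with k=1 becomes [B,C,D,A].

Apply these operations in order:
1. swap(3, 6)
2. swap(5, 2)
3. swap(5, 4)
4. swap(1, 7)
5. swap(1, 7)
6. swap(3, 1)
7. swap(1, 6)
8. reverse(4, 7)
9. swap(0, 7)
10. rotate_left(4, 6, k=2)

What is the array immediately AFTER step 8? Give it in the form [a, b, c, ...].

After 1 (swap(3, 6)): [G, F, C, B, E, D, H, A]
After 2 (swap(5, 2)): [G, F, D, B, E, C, H, A]
After 3 (swap(5, 4)): [G, F, D, B, C, E, H, A]
After 4 (swap(1, 7)): [G, A, D, B, C, E, H, F]
After 5 (swap(1, 7)): [G, F, D, B, C, E, H, A]
After 6 (swap(3, 1)): [G, B, D, F, C, E, H, A]
After 7 (swap(1, 6)): [G, H, D, F, C, E, B, A]
After 8 (reverse(4, 7)): [G, H, D, F, A, B, E, C]

Answer: [G, H, D, F, A, B, E, C]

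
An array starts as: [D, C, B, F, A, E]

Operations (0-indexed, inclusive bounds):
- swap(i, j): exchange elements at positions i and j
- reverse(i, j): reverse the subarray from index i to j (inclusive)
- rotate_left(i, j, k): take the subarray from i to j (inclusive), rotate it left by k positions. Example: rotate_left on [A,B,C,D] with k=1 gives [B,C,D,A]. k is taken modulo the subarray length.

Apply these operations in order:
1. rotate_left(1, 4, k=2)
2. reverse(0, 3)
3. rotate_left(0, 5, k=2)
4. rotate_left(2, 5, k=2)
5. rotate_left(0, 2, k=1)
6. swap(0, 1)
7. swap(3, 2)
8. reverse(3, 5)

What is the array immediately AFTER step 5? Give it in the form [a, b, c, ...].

Answer: [D, C, F, A, B, E]

Derivation:
After 1 (rotate_left(1, 4, k=2)): [D, F, A, C, B, E]
After 2 (reverse(0, 3)): [C, A, F, D, B, E]
After 3 (rotate_left(0, 5, k=2)): [F, D, B, E, C, A]
After 4 (rotate_left(2, 5, k=2)): [F, D, C, A, B, E]
After 5 (rotate_left(0, 2, k=1)): [D, C, F, A, B, E]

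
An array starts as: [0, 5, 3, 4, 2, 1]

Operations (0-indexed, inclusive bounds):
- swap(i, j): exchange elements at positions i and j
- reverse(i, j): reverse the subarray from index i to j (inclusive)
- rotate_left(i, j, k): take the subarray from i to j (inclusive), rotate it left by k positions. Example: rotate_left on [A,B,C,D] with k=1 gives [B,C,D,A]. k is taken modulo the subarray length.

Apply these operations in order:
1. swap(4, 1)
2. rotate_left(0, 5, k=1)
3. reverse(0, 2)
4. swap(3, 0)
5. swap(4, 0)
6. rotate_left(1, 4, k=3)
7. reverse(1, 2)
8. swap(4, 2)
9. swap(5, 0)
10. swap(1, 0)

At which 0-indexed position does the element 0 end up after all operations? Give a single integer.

Answer: 1

Derivation:
After 1 (swap(4, 1)): [0, 2, 3, 4, 5, 1]
After 2 (rotate_left(0, 5, k=1)): [2, 3, 4, 5, 1, 0]
After 3 (reverse(0, 2)): [4, 3, 2, 5, 1, 0]
After 4 (swap(3, 0)): [5, 3, 2, 4, 1, 0]
After 5 (swap(4, 0)): [1, 3, 2, 4, 5, 0]
After 6 (rotate_left(1, 4, k=3)): [1, 5, 3, 2, 4, 0]
After 7 (reverse(1, 2)): [1, 3, 5, 2, 4, 0]
After 8 (swap(4, 2)): [1, 3, 4, 2, 5, 0]
After 9 (swap(5, 0)): [0, 3, 4, 2, 5, 1]
After 10 (swap(1, 0)): [3, 0, 4, 2, 5, 1]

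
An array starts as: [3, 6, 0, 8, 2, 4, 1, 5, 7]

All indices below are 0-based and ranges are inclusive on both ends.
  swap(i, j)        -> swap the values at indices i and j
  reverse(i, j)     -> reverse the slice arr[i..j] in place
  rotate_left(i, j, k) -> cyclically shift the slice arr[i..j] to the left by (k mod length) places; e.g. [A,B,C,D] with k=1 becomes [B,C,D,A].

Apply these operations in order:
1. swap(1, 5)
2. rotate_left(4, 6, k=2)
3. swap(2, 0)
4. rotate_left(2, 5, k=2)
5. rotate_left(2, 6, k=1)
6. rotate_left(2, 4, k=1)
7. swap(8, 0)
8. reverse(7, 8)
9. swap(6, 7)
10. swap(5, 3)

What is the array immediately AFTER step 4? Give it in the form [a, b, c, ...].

Answer: [0, 4, 1, 2, 3, 8, 6, 5, 7]

Derivation:
After 1 (swap(1, 5)): [3, 4, 0, 8, 2, 6, 1, 5, 7]
After 2 (rotate_left(4, 6, k=2)): [3, 4, 0, 8, 1, 2, 6, 5, 7]
After 3 (swap(2, 0)): [0, 4, 3, 8, 1, 2, 6, 5, 7]
After 4 (rotate_left(2, 5, k=2)): [0, 4, 1, 2, 3, 8, 6, 5, 7]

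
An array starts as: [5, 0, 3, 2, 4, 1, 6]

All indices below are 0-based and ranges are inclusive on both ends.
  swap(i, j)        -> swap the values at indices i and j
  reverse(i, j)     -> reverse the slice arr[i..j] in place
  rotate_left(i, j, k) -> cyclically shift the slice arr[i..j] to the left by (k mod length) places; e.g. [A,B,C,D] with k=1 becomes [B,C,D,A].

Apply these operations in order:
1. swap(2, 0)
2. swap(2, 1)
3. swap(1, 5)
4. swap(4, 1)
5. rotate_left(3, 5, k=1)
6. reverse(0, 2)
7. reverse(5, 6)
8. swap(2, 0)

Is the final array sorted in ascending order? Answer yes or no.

After 1 (swap(2, 0)): [3, 0, 5, 2, 4, 1, 6]
After 2 (swap(2, 1)): [3, 5, 0, 2, 4, 1, 6]
After 3 (swap(1, 5)): [3, 1, 0, 2, 4, 5, 6]
After 4 (swap(4, 1)): [3, 4, 0, 2, 1, 5, 6]
After 5 (rotate_left(3, 5, k=1)): [3, 4, 0, 1, 5, 2, 6]
After 6 (reverse(0, 2)): [0, 4, 3, 1, 5, 2, 6]
After 7 (reverse(5, 6)): [0, 4, 3, 1, 5, 6, 2]
After 8 (swap(2, 0)): [3, 4, 0, 1, 5, 6, 2]

Answer: no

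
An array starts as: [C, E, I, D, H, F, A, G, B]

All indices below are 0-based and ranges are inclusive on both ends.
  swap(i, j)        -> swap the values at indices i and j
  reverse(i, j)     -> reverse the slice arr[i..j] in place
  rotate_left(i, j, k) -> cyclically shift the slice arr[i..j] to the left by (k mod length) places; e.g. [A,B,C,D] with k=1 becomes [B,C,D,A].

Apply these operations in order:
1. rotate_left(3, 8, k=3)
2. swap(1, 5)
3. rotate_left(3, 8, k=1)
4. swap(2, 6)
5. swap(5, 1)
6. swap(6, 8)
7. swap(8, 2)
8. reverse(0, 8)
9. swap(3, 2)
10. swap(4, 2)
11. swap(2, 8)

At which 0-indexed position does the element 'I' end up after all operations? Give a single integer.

Answer: 6

Derivation:
After 1 (rotate_left(3, 8, k=3)): [C, E, I, A, G, B, D, H, F]
After 2 (swap(1, 5)): [C, B, I, A, G, E, D, H, F]
After 3 (rotate_left(3, 8, k=1)): [C, B, I, G, E, D, H, F, A]
After 4 (swap(2, 6)): [C, B, H, G, E, D, I, F, A]
After 5 (swap(5, 1)): [C, D, H, G, E, B, I, F, A]
After 6 (swap(6, 8)): [C, D, H, G, E, B, A, F, I]
After 7 (swap(8, 2)): [C, D, I, G, E, B, A, F, H]
After 8 (reverse(0, 8)): [H, F, A, B, E, G, I, D, C]
After 9 (swap(3, 2)): [H, F, B, A, E, G, I, D, C]
After 10 (swap(4, 2)): [H, F, E, A, B, G, I, D, C]
After 11 (swap(2, 8)): [H, F, C, A, B, G, I, D, E]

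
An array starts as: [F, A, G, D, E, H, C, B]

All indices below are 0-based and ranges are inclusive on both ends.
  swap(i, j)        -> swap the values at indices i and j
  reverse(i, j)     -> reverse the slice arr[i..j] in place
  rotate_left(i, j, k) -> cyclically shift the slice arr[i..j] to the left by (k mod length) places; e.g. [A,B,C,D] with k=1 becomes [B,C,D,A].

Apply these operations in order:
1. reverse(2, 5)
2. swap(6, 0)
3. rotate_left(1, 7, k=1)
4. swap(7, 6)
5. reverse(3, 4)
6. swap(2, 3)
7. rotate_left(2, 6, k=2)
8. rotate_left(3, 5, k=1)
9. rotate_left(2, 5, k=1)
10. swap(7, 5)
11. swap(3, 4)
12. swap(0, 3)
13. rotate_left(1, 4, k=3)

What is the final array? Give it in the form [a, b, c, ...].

Answer: [F, G, H, A, C, B, E, D]

Derivation:
After 1 (reverse(2, 5)): [F, A, H, E, D, G, C, B]
After 2 (swap(6, 0)): [C, A, H, E, D, G, F, B]
After 3 (rotate_left(1, 7, k=1)): [C, H, E, D, G, F, B, A]
After 4 (swap(7, 6)): [C, H, E, D, G, F, A, B]
After 5 (reverse(3, 4)): [C, H, E, G, D, F, A, B]
After 6 (swap(2, 3)): [C, H, G, E, D, F, A, B]
After 7 (rotate_left(2, 6, k=2)): [C, H, D, F, A, G, E, B]
After 8 (rotate_left(3, 5, k=1)): [C, H, D, A, G, F, E, B]
After 9 (rotate_left(2, 5, k=1)): [C, H, A, G, F, D, E, B]
After 10 (swap(7, 5)): [C, H, A, G, F, B, E, D]
After 11 (swap(3, 4)): [C, H, A, F, G, B, E, D]
After 12 (swap(0, 3)): [F, H, A, C, G, B, E, D]
After 13 (rotate_left(1, 4, k=3)): [F, G, H, A, C, B, E, D]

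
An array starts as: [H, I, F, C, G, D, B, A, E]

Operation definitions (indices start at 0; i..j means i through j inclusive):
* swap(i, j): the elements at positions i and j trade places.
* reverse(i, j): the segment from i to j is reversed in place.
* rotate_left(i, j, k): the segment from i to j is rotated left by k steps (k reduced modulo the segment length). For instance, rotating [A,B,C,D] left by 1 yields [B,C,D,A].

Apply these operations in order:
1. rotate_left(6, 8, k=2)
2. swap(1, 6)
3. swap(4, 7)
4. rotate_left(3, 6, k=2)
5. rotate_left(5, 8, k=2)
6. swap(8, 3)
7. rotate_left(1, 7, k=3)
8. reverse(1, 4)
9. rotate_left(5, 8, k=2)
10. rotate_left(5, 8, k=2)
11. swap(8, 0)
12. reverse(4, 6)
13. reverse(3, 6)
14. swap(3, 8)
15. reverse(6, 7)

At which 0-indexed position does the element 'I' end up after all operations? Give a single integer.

After 1 (rotate_left(6, 8, k=2)): [H, I, F, C, G, D, E, B, A]
After 2 (swap(1, 6)): [H, E, F, C, G, D, I, B, A]
After 3 (swap(4, 7)): [H, E, F, C, B, D, I, G, A]
After 4 (rotate_left(3, 6, k=2)): [H, E, F, D, I, C, B, G, A]
After 5 (rotate_left(5, 8, k=2)): [H, E, F, D, I, G, A, C, B]
After 6 (swap(8, 3)): [H, E, F, B, I, G, A, C, D]
After 7 (rotate_left(1, 7, k=3)): [H, I, G, A, C, E, F, B, D]
After 8 (reverse(1, 4)): [H, C, A, G, I, E, F, B, D]
After 9 (rotate_left(5, 8, k=2)): [H, C, A, G, I, B, D, E, F]
After 10 (rotate_left(5, 8, k=2)): [H, C, A, G, I, E, F, B, D]
After 11 (swap(8, 0)): [D, C, A, G, I, E, F, B, H]
After 12 (reverse(4, 6)): [D, C, A, G, F, E, I, B, H]
After 13 (reverse(3, 6)): [D, C, A, I, E, F, G, B, H]
After 14 (swap(3, 8)): [D, C, A, H, E, F, G, B, I]
After 15 (reverse(6, 7)): [D, C, A, H, E, F, B, G, I]

Answer: 8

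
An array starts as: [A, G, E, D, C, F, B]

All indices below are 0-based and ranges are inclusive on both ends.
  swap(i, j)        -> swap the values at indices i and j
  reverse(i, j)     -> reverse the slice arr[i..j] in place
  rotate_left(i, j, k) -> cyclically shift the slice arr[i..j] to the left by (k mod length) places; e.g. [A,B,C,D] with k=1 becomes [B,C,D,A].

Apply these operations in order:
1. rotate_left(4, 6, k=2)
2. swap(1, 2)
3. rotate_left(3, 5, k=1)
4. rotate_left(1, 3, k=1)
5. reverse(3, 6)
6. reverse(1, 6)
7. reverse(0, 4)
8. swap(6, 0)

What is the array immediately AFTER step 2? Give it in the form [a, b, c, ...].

Answer: [A, E, G, D, B, C, F]

Derivation:
After 1 (rotate_left(4, 6, k=2)): [A, G, E, D, B, C, F]
After 2 (swap(1, 2)): [A, E, G, D, B, C, F]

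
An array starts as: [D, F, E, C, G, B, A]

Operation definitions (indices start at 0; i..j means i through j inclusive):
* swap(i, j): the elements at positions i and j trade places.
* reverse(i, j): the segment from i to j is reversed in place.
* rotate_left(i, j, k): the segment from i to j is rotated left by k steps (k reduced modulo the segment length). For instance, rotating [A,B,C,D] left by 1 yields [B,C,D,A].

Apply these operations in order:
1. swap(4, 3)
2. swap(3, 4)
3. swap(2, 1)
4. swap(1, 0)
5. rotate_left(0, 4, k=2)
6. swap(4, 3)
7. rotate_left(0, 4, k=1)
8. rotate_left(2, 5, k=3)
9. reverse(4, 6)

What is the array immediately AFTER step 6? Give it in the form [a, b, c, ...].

Answer: [F, C, G, D, E, B, A]

Derivation:
After 1 (swap(4, 3)): [D, F, E, G, C, B, A]
After 2 (swap(3, 4)): [D, F, E, C, G, B, A]
After 3 (swap(2, 1)): [D, E, F, C, G, B, A]
After 4 (swap(1, 0)): [E, D, F, C, G, B, A]
After 5 (rotate_left(0, 4, k=2)): [F, C, G, E, D, B, A]
After 6 (swap(4, 3)): [F, C, G, D, E, B, A]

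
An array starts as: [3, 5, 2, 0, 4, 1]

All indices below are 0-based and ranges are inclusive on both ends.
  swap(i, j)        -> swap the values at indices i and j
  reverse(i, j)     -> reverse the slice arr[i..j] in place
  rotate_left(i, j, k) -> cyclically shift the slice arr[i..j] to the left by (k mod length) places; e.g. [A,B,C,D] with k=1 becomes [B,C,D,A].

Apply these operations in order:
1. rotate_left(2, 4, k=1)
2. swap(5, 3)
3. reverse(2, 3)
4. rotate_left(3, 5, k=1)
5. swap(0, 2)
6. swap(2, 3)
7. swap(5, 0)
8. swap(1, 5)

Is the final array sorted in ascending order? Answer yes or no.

Answer: yes

Derivation:
After 1 (rotate_left(2, 4, k=1)): [3, 5, 0, 4, 2, 1]
After 2 (swap(5, 3)): [3, 5, 0, 1, 2, 4]
After 3 (reverse(2, 3)): [3, 5, 1, 0, 2, 4]
After 4 (rotate_left(3, 5, k=1)): [3, 5, 1, 2, 4, 0]
After 5 (swap(0, 2)): [1, 5, 3, 2, 4, 0]
After 6 (swap(2, 3)): [1, 5, 2, 3, 4, 0]
After 7 (swap(5, 0)): [0, 5, 2, 3, 4, 1]
After 8 (swap(1, 5)): [0, 1, 2, 3, 4, 5]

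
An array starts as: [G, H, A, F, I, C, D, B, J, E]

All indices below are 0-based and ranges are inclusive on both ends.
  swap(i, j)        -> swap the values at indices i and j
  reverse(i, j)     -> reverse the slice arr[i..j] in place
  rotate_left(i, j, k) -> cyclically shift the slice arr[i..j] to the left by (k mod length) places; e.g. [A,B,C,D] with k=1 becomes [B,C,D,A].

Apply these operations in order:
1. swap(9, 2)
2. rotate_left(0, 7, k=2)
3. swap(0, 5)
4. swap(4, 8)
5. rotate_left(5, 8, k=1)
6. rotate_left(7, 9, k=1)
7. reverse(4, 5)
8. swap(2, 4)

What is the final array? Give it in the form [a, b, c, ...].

Answer: [B, F, G, C, I, J, H, E, A, D]

Derivation:
After 1 (swap(9, 2)): [G, H, E, F, I, C, D, B, J, A]
After 2 (rotate_left(0, 7, k=2)): [E, F, I, C, D, B, G, H, J, A]
After 3 (swap(0, 5)): [B, F, I, C, D, E, G, H, J, A]
After 4 (swap(4, 8)): [B, F, I, C, J, E, G, H, D, A]
After 5 (rotate_left(5, 8, k=1)): [B, F, I, C, J, G, H, D, E, A]
After 6 (rotate_left(7, 9, k=1)): [B, F, I, C, J, G, H, E, A, D]
After 7 (reverse(4, 5)): [B, F, I, C, G, J, H, E, A, D]
After 8 (swap(2, 4)): [B, F, G, C, I, J, H, E, A, D]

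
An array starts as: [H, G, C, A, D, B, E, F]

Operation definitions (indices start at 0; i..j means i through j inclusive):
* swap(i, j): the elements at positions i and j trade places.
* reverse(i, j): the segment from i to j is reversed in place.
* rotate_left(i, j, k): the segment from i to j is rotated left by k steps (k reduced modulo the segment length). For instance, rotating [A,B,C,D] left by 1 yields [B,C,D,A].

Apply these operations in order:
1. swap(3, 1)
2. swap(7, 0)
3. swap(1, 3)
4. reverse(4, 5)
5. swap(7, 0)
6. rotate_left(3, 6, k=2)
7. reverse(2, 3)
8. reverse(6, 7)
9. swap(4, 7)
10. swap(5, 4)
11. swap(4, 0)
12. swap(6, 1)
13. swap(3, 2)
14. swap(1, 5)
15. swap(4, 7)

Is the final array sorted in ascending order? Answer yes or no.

Answer: yes

Derivation:
After 1 (swap(3, 1)): [H, A, C, G, D, B, E, F]
After 2 (swap(7, 0)): [F, A, C, G, D, B, E, H]
After 3 (swap(1, 3)): [F, G, C, A, D, B, E, H]
After 4 (reverse(4, 5)): [F, G, C, A, B, D, E, H]
After 5 (swap(7, 0)): [H, G, C, A, B, D, E, F]
After 6 (rotate_left(3, 6, k=2)): [H, G, C, D, E, A, B, F]
After 7 (reverse(2, 3)): [H, G, D, C, E, A, B, F]
After 8 (reverse(6, 7)): [H, G, D, C, E, A, F, B]
After 9 (swap(4, 7)): [H, G, D, C, B, A, F, E]
After 10 (swap(5, 4)): [H, G, D, C, A, B, F, E]
After 11 (swap(4, 0)): [A, G, D, C, H, B, F, E]
After 12 (swap(6, 1)): [A, F, D, C, H, B, G, E]
After 13 (swap(3, 2)): [A, F, C, D, H, B, G, E]
After 14 (swap(1, 5)): [A, B, C, D, H, F, G, E]
After 15 (swap(4, 7)): [A, B, C, D, E, F, G, H]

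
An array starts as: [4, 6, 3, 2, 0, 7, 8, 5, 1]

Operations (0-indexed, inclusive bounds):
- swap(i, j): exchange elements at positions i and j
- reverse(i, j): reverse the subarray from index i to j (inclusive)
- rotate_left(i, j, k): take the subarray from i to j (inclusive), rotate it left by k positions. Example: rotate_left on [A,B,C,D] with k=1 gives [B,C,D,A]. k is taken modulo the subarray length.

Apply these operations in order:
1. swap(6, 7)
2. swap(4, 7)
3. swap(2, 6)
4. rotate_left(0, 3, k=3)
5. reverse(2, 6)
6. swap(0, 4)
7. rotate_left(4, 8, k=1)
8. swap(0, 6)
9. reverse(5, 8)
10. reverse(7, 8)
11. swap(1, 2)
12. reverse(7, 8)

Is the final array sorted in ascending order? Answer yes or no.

Answer: no

Derivation:
After 1 (swap(6, 7)): [4, 6, 3, 2, 0, 7, 5, 8, 1]
After 2 (swap(4, 7)): [4, 6, 3, 2, 8, 7, 5, 0, 1]
After 3 (swap(2, 6)): [4, 6, 5, 2, 8, 7, 3, 0, 1]
After 4 (rotate_left(0, 3, k=3)): [2, 4, 6, 5, 8, 7, 3, 0, 1]
After 5 (reverse(2, 6)): [2, 4, 3, 7, 8, 5, 6, 0, 1]
After 6 (swap(0, 4)): [8, 4, 3, 7, 2, 5, 6, 0, 1]
After 7 (rotate_left(4, 8, k=1)): [8, 4, 3, 7, 5, 6, 0, 1, 2]
After 8 (swap(0, 6)): [0, 4, 3, 7, 5, 6, 8, 1, 2]
After 9 (reverse(5, 8)): [0, 4, 3, 7, 5, 2, 1, 8, 6]
After 10 (reverse(7, 8)): [0, 4, 3, 7, 5, 2, 1, 6, 8]
After 11 (swap(1, 2)): [0, 3, 4, 7, 5, 2, 1, 6, 8]
After 12 (reverse(7, 8)): [0, 3, 4, 7, 5, 2, 1, 8, 6]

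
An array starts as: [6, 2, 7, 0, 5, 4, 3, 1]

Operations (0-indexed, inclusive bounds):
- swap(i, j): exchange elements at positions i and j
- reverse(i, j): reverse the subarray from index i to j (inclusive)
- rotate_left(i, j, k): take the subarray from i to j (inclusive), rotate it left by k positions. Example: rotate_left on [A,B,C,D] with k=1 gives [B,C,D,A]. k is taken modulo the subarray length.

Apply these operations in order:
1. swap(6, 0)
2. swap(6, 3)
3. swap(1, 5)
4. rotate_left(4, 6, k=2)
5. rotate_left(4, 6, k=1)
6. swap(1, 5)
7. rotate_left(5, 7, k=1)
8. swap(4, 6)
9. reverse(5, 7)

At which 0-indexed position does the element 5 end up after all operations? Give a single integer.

After 1 (swap(6, 0)): [3, 2, 7, 0, 5, 4, 6, 1]
After 2 (swap(6, 3)): [3, 2, 7, 6, 5, 4, 0, 1]
After 3 (swap(1, 5)): [3, 4, 7, 6, 5, 2, 0, 1]
After 4 (rotate_left(4, 6, k=2)): [3, 4, 7, 6, 0, 5, 2, 1]
After 5 (rotate_left(4, 6, k=1)): [3, 4, 7, 6, 5, 2, 0, 1]
After 6 (swap(1, 5)): [3, 2, 7, 6, 5, 4, 0, 1]
After 7 (rotate_left(5, 7, k=1)): [3, 2, 7, 6, 5, 0, 1, 4]
After 8 (swap(4, 6)): [3, 2, 7, 6, 1, 0, 5, 4]
After 9 (reverse(5, 7)): [3, 2, 7, 6, 1, 4, 5, 0]

Answer: 6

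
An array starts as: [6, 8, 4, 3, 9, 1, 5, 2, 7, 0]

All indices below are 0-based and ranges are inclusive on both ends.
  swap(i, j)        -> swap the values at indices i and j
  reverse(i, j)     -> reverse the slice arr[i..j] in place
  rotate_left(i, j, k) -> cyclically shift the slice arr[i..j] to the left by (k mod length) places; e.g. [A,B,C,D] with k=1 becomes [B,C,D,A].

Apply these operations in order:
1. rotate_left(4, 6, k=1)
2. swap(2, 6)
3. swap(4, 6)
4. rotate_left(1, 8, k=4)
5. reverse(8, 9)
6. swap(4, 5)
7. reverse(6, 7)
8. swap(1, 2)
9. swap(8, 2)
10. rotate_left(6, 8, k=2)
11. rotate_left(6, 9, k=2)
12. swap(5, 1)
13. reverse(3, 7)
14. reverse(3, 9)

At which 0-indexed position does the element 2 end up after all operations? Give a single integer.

After 1 (rotate_left(4, 6, k=1)): [6, 8, 4, 3, 1, 5, 9, 2, 7, 0]
After 2 (swap(2, 6)): [6, 8, 9, 3, 1, 5, 4, 2, 7, 0]
After 3 (swap(4, 6)): [6, 8, 9, 3, 4, 5, 1, 2, 7, 0]
After 4 (rotate_left(1, 8, k=4)): [6, 5, 1, 2, 7, 8, 9, 3, 4, 0]
After 5 (reverse(8, 9)): [6, 5, 1, 2, 7, 8, 9, 3, 0, 4]
After 6 (swap(4, 5)): [6, 5, 1, 2, 8, 7, 9, 3, 0, 4]
After 7 (reverse(6, 7)): [6, 5, 1, 2, 8, 7, 3, 9, 0, 4]
After 8 (swap(1, 2)): [6, 1, 5, 2, 8, 7, 3, 9, 0, 4]
After 9 (swap(8, 2)): [6, 1, 0, 2, 8, 7, 3, 9, 5, 4]
After 10 (rotate_left(6, 8, k=2)): [6, 1, 0, 2, 8, 7, 5, 3, 9, 4]
After 11 (rotate_left(6, 9, k=2)): [6, 1, 0, 2, 8, 7, 9, 4, 5, 3]
After 12 (swap(5, 1)): [6, 7, 0, 2, 8, 1, 9, 4, 5, 3]
After 13 (reverse(3, 7)): [6, 7, 0, 4, 9, 1, 8, 2, 5, 3]
After 14 (reverse(3, 9)): [6, 7, 0, 3, 5, 2, 8, 1, 9, 4]

Answer: 5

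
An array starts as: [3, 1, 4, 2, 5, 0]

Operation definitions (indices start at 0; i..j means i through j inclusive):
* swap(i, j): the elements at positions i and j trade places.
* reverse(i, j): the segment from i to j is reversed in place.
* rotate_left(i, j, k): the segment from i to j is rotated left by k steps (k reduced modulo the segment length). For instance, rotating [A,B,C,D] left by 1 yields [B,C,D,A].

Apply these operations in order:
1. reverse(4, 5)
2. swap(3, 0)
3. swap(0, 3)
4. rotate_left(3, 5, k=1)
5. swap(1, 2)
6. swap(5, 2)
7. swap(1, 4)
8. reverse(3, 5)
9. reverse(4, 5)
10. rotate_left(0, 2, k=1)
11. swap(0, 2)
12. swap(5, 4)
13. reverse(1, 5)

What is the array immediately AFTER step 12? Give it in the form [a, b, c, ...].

Answer: [3, 2, 5, 1, 4, 0]

Derivation:
After 1 (reverse(4, 5)): [3, 1, 4, 2, 0, 5]
After 2 (swap(3, 0)): [2, 1, 4, 3, 0, 5]
After 3 (swap(0, 3)): [3, 1, 4, 2, 0, 5]
After 4 (rotate_left(3, 5, k=1)): [3, 1, 4, 0, 5, 2]
After 5 (swap(1, 2)): [3, 4, 1, 0, 5, 2]
After 6 (swap(5, 2)): [3, 4, 2, 0, 5, 1]
After 7 (swap(1, 4)): [3, 5, 2, 0, 4, 1]
After 8 (reverse(3, 5)): [3, 5, 2, 1, 4, 0]
After 9 (reverse(4, 5)): [3, 5, 2, 1, 0, 4]
After 10 (rotate_left(0, 2, k=1)): [5, 2, 3, 1, 0, 4]
After 11 (swap(0, 2)): [3, 2, 5, 1, 0, 4]
After 12 (swap(5, 4)): [3, 2, 5, 1, 4, 0]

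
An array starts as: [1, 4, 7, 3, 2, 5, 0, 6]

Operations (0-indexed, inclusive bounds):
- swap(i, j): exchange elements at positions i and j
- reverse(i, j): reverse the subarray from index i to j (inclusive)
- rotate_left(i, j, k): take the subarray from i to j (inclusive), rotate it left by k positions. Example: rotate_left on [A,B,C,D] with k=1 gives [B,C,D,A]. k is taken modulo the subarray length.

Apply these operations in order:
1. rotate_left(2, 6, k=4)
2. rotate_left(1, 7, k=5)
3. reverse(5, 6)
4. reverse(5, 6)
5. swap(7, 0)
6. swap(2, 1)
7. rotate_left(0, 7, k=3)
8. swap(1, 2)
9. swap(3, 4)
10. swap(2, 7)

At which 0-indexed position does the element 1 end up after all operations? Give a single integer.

Answer: 3

Derivation:
After 1 (rotate_left(2, 6, k=4)): [1, 4, 0, 7, 3, 2, 5, 6]
After 2 (rotate_left(1, 7, k=5)): [1, 5, 6, 4, 0, 7, 3, 2]
After 3 (reverse(5, 6)): [1, 5, 6, 4, 0, 3, 7, 2]
After 4 (reverse(5, 6)): [1, 5, 6, 4, 0, 7, 3, 2]
After 5 (swap(7, 0)): [2, 5, 6, 4, 0, 7, 3, 1]
After 6 (swap(2, 1)): [2, 6, 5, 4, 0, 7, 3, 1]
After 7 (rotate_left(0, 7, k=3)): [4, 0, 7, 3, 1, 2, 6, 5]
After 8 (swap(1, 2)): [4, 7, 0, 3, 1, 2, 6, 5]
After 9 (swap(3, 4)): [4, 7, 0, 1, 3, 2, 6, 5]
After 10 (swap(2, 7)): [4, 7, 5, 1, 3, 2, 6, 0]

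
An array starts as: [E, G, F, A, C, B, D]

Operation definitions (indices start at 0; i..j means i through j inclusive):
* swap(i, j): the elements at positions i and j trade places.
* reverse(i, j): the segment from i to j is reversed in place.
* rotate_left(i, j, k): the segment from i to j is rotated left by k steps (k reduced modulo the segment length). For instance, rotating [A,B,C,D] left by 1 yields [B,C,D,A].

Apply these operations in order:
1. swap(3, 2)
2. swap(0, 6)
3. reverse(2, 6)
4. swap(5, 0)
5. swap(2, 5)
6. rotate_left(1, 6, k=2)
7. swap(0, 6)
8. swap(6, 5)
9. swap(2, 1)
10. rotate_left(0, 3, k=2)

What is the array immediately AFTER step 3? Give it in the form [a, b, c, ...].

After 1 (swap(3, 2)): [E, G, A, F, C, B, D]
After 2 (swap(0, 6)): [D, G, A, F, C, B, E]
After 3 (reverse(2, 6)): [D, G, E, B, C, F, A]

Answer: [D, G, E, B, C, F, A]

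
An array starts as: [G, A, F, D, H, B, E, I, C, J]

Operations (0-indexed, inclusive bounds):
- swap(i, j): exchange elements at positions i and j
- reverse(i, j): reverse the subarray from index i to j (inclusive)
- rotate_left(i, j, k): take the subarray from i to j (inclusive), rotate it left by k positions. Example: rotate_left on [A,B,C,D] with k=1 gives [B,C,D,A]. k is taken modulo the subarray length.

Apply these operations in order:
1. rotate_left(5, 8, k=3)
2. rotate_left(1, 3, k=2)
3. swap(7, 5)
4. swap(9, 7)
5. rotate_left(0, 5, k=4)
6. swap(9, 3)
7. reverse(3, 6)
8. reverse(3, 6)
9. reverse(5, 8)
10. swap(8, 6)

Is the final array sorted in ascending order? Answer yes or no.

After 1 (rotate_left(5, 8, k=3)): [G, A, F, D, H, C, B, E, I, J]
After 2 (rotate_left(1, 3, k=2)): [G, D, A, F, H, C, B, E, I, J]
After 3 (swap(7, 5)): [G, D, A, F, H, E, B, C, I, J]
After 4 (swap(9, 7)): [G, D, A, F, H, E, B, J, I, C]
After 5 (rotate_left(0, 5, k=4)): [H, E, G, D, A, F, B, J, I, C]
After 6 (swap(9, 3)): [H, E, G, C, A, F, B, J, I, D]
After 7 (reverse(3, 6)): [H, E, G, B, F, A, C, J, I, D]
After 8 (reverse(3, 6)): [H, E, G, C, A, F, B, J, I, D]
After 9 (reverse(5, 8)): [H, E, G, C, A, I, J, B, F, D]
After 10 (swap(8, 6)): [H, E, G, C, A, I, F, B, J, D]

Answer: no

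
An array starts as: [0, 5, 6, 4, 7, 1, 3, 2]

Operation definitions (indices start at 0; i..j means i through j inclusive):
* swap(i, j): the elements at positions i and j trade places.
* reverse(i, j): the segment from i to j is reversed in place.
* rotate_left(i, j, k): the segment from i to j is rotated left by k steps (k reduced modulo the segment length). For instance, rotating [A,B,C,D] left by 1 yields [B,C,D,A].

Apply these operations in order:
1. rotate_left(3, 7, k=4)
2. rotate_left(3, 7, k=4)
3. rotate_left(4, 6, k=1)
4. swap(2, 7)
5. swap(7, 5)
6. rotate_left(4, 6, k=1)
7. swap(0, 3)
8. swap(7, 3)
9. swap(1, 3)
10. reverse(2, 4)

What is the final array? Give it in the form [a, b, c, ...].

After 1 (rotate_left(3, 7, k=4)): [0, 5, 6, 2, 4, 7, 1, 3]
After 2 (rotate_left(3, 7, k=4)): [0, 5, 6, 3, 2, 4, 7, 1]
After 3 (rotate_left(4, 6, k=1)): [0, 5, 6, 3, 4, 7, 2, 1]
After 4 (swap(2, 7)): [0, 5, 1, 3, 4, 7, 2, 6]
After 5 (swap(7, 5)): [0, 5, 1, 3, 4, 6, 2, 7]
After 6 (rotate_left(4, 6, k=1)): [0, 5, 1, 3, 6, 2, 4, 7]
After 7 (swap(0, 3)): [3, 5, 1, 0, 6, 2, 4, 7]
After 8 (swap(7, 3)): [3, 5, 1, 7, 6, 2, 4, 0]
After 9 (swap(1, 3)): [3, 7, 1, 5, 6, 2, 4, 0]
After 10 (reverse(2, 4)): [3, 7, 6, 5, 1, 2, 4, 0]

Answer: [3, 7, 6, 5, 1, 2, 4, 0]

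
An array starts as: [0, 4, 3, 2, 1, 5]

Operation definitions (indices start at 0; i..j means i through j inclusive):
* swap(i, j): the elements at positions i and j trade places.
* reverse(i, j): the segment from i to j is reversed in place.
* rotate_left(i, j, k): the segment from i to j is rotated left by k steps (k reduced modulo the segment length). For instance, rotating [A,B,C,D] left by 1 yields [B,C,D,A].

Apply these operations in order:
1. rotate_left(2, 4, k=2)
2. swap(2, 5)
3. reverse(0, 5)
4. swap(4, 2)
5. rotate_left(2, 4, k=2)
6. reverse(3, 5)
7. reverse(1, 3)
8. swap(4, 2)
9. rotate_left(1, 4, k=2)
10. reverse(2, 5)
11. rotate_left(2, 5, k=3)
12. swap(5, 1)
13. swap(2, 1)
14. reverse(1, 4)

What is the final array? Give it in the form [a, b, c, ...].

Answer: [1, 5, 4, 0, 3, 2]

Derivation:
After 1 (rotate_left(2, 4, k=2)): [0, 4, 1, 3, 2, 5]
After 2 (swap(2, 5)): [0, 4, 5, 3, 2, 1]
After 3 (reverse(0, 5)): [1, 2, 3, 5, 4, 0]
After 4 (swap(4, 2)): [1, 2, 4, 5, 3, 0]
After 5 (rotate_left(2, 4, k=2)): [1, 2, 3, 4, 5, 0]
After 6 (reverse(3, 5)): [1, 2, 3, 0, 5, 4]
After 7 (reverse(1, 3)): [1, 0, 3, 2, 5, 4]
After 8 (swap(4, 2)): [1, 0, 5, 2, 3, 4]
After 9 (rotate_left(1, 4, k=2)): [1, 2, 3, 0, 5, 4]
After 10 (reverse(2, 5)): [1, 2, 4, 5, 0, 3]
After 11 (rotate_left(2, 5, k=3)): [1, 2, 3, 4, 5, 0]
After 12 (swap(5, 1)): [1, 0, 3, 4, 5, 2]
After 13 (swap(2, 1)): [1, 3, 0, 4, 5, 2]
After 14 (reverse(1, 4)): [1, 5, 4, 0, 3, 2]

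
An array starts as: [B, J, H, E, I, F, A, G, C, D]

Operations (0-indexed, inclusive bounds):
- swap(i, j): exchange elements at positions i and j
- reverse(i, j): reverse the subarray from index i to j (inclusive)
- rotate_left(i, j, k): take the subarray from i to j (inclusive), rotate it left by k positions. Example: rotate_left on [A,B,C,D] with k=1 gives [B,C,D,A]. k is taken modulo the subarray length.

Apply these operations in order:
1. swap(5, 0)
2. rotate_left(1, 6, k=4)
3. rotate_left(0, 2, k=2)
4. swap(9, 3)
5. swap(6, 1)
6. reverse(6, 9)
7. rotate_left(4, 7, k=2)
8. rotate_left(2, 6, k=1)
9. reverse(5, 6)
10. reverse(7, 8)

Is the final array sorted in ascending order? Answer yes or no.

Answer: no

Derivation:
After 1 (swap(5, 0)): [F, J, H, E, I, B, A, G, C, D]
After 2 (rotate_left(1, 6, k=4)): [F, B, A, J, H, E, I, G, C, D]
After 3 (rotate_left(0, 2, k=2)): [A, F, B, J, H, E, I, G, C, D]
After 4 (swap(9, 3)): [A, F, B, D, H, E, I, G, C, J]
After 5 (swap(6, 1)): [A, I, B, D, H, E, F, G, C, J]
After 6 (reverse(6, 9)): [A, I, B, D, H, E, J, C, G, F]
After 7 (rotate_left(4, 7, k=2)): [A, I, B, D, J, C, H, E, G, F]
After 8 (rotate_left(2, 6, k=1)): [A, I, D, J, C, H, B, E, G, F]
After 9 (reverse(5, 6)): [A, I, D, J, C, B, H, E, G, F]
After 10 (reverse(7, 8)): [A, I, D, J, C, B, H, G, E, F]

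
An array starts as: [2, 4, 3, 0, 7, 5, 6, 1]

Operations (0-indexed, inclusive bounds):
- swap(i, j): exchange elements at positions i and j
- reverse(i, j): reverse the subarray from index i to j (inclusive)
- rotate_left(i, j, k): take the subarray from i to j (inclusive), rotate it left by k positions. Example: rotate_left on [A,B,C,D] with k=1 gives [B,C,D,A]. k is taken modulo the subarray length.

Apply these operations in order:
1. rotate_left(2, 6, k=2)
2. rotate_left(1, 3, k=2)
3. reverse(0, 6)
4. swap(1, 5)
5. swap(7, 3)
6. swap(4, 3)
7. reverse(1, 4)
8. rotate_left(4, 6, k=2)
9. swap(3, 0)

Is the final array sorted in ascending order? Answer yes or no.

After 1 (rotate_left(2, 6, k=2)): [2, 4, 7, 5, 6, 3, 0, 1]
After 2 (rotate_left(1, 3, k=2)): [2, 5, 4, 7, 6, 3, 0, 1]
After 3 (reverse(0, 6)): [0, 3, 6, 7, 4, 5, 2, 1]
After 4 (swap(1, 5)): [0, 5, 6, 7, 4, 3, 2, 1]
After 5 (swap(7, 3)): [0, 5, 6, 1, 4, 3, 2, 7]
After 6 (swap(4, 3)): [0, 5, 6, 4, 1, 3, 2, 7]
After 7 (reverse(1, 4)): [0, 1, 4, 6, 5, 3, 2, 7]
After 8 (rotate_left(4, 6, k=2)): [0, 1, 4, 6, 2, 5, 3, 7]
After 9 (swap(3, 0)): [6, 1, 4, 0, 2, 5, 3, 7]

Answer: no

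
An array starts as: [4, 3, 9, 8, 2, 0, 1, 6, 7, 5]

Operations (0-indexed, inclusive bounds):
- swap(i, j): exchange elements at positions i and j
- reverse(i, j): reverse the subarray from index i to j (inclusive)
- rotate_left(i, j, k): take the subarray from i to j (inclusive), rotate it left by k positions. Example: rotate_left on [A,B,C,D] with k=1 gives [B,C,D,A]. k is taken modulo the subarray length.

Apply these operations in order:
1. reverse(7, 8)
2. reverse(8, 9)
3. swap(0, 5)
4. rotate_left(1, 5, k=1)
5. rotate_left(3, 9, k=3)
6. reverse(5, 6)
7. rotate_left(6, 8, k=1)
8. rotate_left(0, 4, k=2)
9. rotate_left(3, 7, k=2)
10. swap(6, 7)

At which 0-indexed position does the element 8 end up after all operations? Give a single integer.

Answer: 0

Derivation:
After 1 (reverse(7, 8)): [4, 3, 9, 8, 2, 0, 1, 7, 6, 5]
After 2 (reverse(8, 9)): [4, 3, 9, 8, 2, 0, 1, 7, 5, 6]
After 3 (swap(0, 5)): [0, 3, 9, 8, 2, 4, 1, 7, 5, 6]
After 4 (rotate_left(1, 5, k=1)): [0, 9, 8, 2, 4, 3, 1, 7, 5, 6]
After 5 (rotate_left(3, 9, k=3)): [0, 9, 8, 1, 7, 5, 6, 2, 4, 3]
After 6 (reverse(5, 6)): [0, 9, 8, 1, 7, 6, 5, 2, 4, 3]
After 7 (rotate_left(6, 8, k=1)): [0, 9, 8, 1, 7, 6, 2, 4, 5, 3]
After 8 (rotate_left(0, 4, k=2)): [8, 1, 7, 0, 9, 6, 2, 4, 5, 3]
After 9 (rotate_left(3, 7, k=2)): [8, 1, 7, 6, 2, 4, 0, 9, 5, 3]
After 10 (swap(6, 7)): [8, 1, 7, 6, 2, 4, 9, 0, 5, 3]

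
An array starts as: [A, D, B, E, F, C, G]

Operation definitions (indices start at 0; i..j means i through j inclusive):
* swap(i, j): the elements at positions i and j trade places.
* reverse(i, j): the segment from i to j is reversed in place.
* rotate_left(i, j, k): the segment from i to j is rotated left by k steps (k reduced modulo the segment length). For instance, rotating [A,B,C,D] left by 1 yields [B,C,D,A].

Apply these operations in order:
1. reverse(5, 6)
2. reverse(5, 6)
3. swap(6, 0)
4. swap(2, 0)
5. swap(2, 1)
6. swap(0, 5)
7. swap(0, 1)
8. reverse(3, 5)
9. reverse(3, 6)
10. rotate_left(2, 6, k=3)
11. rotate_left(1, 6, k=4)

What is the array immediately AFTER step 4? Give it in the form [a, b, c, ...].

After 1 (reverse(5, 6)): [A, D, B, E, F, G, C]
After 2 (reverse(5, 6)): [A, D, B, E, F, C, G]
After 3 (swap(6, 0)): [G, D, B, E, F, C, A]
After 4 (swap(2, 0)): [B, D, G, E, F, C, A]

Answer: [B, D, G, E, F, C, A]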